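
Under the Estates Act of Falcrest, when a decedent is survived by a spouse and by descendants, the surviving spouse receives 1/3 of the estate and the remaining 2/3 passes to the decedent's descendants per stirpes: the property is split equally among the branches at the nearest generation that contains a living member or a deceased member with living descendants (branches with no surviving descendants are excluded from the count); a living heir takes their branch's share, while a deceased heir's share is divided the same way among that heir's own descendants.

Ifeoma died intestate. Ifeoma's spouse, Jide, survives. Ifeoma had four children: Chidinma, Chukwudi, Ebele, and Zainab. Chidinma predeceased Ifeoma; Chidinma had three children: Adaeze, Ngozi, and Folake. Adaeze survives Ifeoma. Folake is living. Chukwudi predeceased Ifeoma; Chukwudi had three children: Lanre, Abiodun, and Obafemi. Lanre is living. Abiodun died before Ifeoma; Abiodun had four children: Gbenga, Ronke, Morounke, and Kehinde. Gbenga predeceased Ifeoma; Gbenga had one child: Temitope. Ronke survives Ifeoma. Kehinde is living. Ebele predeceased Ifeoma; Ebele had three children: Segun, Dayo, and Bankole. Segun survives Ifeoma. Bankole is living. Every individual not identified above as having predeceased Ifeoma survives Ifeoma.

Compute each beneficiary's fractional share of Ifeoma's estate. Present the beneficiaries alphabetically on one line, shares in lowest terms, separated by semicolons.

Adaeze 1/18; Bankole 1/18; Dayo 1/18; Folake 1/18; Jide 1/3; Kehinde 1/72; Lanre 1/18; Morounke 1/72; Ngozi 1/18; Obafemi 1/18; Ronke 1/72; Segun 1/18; Temitope 1/72; Zainab 1/6

Jide, as surviving spouse, takes 1/3.
The remaining 2/3 passes to Ifeoma's descendants per stirpes.
The 2/3 is divided into 4 equal shares of 1/6 among Chidinma, Chukwudi, Ebele, Zainab.
Chidinma predeceased; the 1/6 allotted to Chidinma's branch passes to Chidinma's issue by representation.
The 1/6 is divided into 3 equal shares of 1/18 among Adaeze, Ngozi, Folake.
Adaeze is living and takes 1/18.
Ngozi is living and takes 1/18.
Folake is living and takes 1/18.
Chukwudi predeceased; the 1/6 allotted to Chukwudi's branch passes to Chukwudi's issue by representation.
The 1/6 is divided into 3 equal shares of 1/18 among Lanre, Abiodun, Obafemi.
Lanre is living and takes 1/18.
Abiodun predeceased; the 1/18 allotted to Abiodun's branch passes to Abiodun's issue by representation.
The 1/18 is divided into 4 equal shares of 1/72 among Gbenga, Ronke, Morounke, Kehinde.
Gbenga predeceased; the 1/72 allotted to Gbenga's branch passes to Gbenga's issue by representation.
Temitope is the sole taker at this level and receives the full 1/72.
Ronke is living and takes 1/72.
Morounke is living and takes 1/72.
Kehinde is living and takes 1/72.
Obafemi is living and takes 1/18.
Ebele predeceased; the 1/6 allotted to Ebele's branch passes to Ebele's issue by representation.
The 1/6 is divided into 3 equal shares of 1/18 among Segun, Dayo, Bankole.
Segun is living and takes 1/18.
Dayo is living and takes 1/18.
Bankole is living and takes 1/18.
Zainab is living and takes 1/6.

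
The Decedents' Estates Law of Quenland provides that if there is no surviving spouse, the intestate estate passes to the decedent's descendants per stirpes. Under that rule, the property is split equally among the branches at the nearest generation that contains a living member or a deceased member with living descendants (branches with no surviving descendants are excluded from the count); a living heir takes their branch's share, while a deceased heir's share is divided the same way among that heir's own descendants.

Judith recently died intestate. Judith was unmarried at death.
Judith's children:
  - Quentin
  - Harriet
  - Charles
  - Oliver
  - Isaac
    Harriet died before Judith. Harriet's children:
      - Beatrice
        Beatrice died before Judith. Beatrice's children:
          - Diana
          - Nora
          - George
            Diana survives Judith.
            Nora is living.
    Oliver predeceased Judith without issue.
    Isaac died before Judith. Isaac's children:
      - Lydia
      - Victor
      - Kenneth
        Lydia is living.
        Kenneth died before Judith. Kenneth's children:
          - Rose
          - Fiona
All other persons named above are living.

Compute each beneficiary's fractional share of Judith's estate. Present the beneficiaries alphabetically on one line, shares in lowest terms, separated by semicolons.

Charles 1/4; Diana 1/12; Fiona 1/24; George 1/12; Lydia 1/12; Nora 1/12; Quentin 1/4; Rose 1/24; Victor 1/12

There is no surviving spouse, so the entire estate passes to Judith's descendants per stirpes.
Oliver left no surviving issue, so that branch lapses and is disregarded.
The estate is divided into 4 equal shares of 1/4 among Quentin, Harriet, Charles, Isaac.
Quentin is living and takes 1/4.
Harriet predeceased; the 1/4 allotted to Harriet's branch passes to Harriet's issue by representation.
Beatrice's line is the sole branch at this level, so the full 1/4 passes to Beatrice's issue by representation.
The 1/4 is divided into 3 equal shares of 1/12 among Diana, Nora, George.
Diana is living and takes 1/12.
Nora is living and takes 1/12.
George is living and takes 1/12.
Charles is living and takes 1/4.
Isaac predeceased; the 1/4 allotted to Isaac's branch passes to Isaac's issue by representation.
The 1/4 is divided into 3 equal shares of 1/12 among Lydia, Victor, Kenneth.
Lydia is living and takes 1/12.
Victor is living and takes 1/12.
Kenneth predeceased; the 1/12 allotted to Kenneth's branch passes to Kenneth's issue by representation.
The 1/12 is divided into 2 equal shares of 1/24 among Rose, Fiona.
Rose is living and takes 1/24.
Fiona is living and takes 1/24.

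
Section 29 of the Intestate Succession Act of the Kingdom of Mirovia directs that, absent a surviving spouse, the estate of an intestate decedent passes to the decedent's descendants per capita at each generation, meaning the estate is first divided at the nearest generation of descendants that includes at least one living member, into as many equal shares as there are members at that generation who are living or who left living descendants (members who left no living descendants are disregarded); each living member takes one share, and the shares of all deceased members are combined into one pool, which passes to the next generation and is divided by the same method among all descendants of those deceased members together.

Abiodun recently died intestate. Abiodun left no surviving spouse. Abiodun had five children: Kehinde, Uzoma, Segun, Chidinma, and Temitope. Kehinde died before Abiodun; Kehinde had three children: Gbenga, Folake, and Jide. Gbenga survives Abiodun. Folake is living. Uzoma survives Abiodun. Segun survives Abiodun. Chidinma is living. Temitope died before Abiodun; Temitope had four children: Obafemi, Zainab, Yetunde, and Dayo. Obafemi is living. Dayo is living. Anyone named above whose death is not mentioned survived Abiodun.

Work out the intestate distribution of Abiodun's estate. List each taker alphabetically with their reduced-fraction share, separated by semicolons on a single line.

Chidinma 1/5; Dayo 2/35; Folake 2/35; Gbenga 2/35; Jide 2/35; Obafemi 2/35; Segun 1/5; Uzoma 1/5; Yetunde 2/35; Zainab 2/35

There is no surviving spouse, so the entire estate passes to Abiodun's descendants per capita at each generation.
At generation 1 (Kehinde, Uzoma, Segun, Chidinma, Temitope) there are 5 shares of (1)/5 = 1/5 each.
Living: Uzoma, Segun, and Chidinma — each takes 1/5.
Deceased: Kehinde and Temitope. Their combined 2/5 is pooled and carried to generation 2.
At generation 2 (Gbenga, Folake, Jide, Obafemi, Zainab, Yetunde, Dayo) there are 7 shares of (2/5)/7 = 2/35 each.
Living: Gbenga, Folake, Jide, Obafemi, Zainab, Yetunde, and Dayo — each takes 2/35.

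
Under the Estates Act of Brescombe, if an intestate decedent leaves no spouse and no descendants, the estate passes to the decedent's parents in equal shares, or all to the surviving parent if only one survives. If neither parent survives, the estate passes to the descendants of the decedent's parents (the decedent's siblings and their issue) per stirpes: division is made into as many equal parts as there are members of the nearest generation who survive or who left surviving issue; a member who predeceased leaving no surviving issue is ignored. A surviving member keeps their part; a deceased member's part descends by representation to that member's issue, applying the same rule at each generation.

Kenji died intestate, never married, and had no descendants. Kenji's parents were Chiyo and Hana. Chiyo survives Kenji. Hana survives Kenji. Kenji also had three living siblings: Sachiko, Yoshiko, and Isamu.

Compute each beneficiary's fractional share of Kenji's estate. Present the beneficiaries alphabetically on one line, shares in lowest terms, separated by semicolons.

Chiyo 1/2; Hana 1/2

Both parents survive, so Chiyo and Hana each take 1/2. The siblings take nothing because a surviving parent has priority.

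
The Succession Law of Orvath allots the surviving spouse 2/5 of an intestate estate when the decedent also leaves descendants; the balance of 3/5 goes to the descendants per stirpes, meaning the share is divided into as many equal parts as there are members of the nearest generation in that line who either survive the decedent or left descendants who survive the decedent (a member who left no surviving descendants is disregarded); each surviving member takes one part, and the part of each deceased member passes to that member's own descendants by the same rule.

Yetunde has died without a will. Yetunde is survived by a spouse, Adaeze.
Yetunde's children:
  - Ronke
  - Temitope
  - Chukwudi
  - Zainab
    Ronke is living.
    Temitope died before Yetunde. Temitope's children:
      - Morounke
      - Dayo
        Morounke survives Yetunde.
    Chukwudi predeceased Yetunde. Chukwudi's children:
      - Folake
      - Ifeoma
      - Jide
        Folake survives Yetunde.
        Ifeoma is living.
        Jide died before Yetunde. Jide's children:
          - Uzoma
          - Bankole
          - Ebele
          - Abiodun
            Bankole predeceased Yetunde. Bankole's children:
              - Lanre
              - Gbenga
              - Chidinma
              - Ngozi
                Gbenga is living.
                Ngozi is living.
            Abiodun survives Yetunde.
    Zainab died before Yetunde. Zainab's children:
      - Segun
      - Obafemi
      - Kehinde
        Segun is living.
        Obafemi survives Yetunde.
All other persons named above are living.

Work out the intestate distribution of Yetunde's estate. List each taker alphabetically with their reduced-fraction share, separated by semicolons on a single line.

Abiodun 1/80; Adaeze 2/5; Chidinma 1/320; Dayo 3/40; Ebele 1/80; Folake 1/20; Gbenga 1/320; Ifeoma 1/20; Kehinde 1/20; Lanre 1/320; Morounke 3/40; Ngozi 1/320; Obafemi 1/20; Ronke 3/20; Segun 1/20; Uzoma 1/80

Adaeze, as surviving spouse, takes 2/5.
The remaining 3/5 passes to Yetunde's descendants per stirpes.
The 3/5 is divided into 4 equal shares of 3/20 among Ronke, Temitope, Chukwudi, Zainab.
Ronke is living and takes 3/20.
Temitope predeceased; the 3/20 allotted to Temitope's branch passes to Temitope's issue by representation.
The 3/20 is divided into 2 equal shares of 3/40 among Morounke, Dayo.
Morounke is living and takes 3/40.
Dayo is living and takes 3/40.
Chukwudi predeceased; the 3/20 allotted to Chukwudi's branch passes to Chukwudi's issue by representation.
The 3/20 is divided into 3 equal shares of 1/20 among Folake, Ifeoma, Jide.
Folake is living and takes 1/20.
Ifeoma is living and takes 1/20.
Jide predeceased; the 1/20 allotted to Jide's branch passes to Jide's issue by representation.
The 1/20 is divided into 4 equal shares of 1/80 among Uzoma, Bankole, Ebele, Abiodun.
Uzoma is living and takes 1/80.
Bankole predeceased; the 1/80 allotted to Bankole's branch passes to Bankole's issue by representation.
The 1/80 is divided into 4 equal shares of 1/320 among Lanre, Gbenga, Chidinma, Ngozi.
Lanre is living and takes 1/320.
Gbenga is living and takes 1/320.
Chidinma is living and takes 1/320.
Ngozi is living and takes 1/320.
Ebele is living and takes 1/80.
Abiodun is living and takes 1/80.
Zainab predeceased; the 3/20 allotted to Zainab's branch passes to Zainab's issue by representation.
The 3/20 is divided into 3 equal shares of 1/20 among Segun, Obafemi, Kehinde.
Segun is living and takes 1/20.
Obafemi is living and takes 1/20.
Kehinde is living and takes 1/20.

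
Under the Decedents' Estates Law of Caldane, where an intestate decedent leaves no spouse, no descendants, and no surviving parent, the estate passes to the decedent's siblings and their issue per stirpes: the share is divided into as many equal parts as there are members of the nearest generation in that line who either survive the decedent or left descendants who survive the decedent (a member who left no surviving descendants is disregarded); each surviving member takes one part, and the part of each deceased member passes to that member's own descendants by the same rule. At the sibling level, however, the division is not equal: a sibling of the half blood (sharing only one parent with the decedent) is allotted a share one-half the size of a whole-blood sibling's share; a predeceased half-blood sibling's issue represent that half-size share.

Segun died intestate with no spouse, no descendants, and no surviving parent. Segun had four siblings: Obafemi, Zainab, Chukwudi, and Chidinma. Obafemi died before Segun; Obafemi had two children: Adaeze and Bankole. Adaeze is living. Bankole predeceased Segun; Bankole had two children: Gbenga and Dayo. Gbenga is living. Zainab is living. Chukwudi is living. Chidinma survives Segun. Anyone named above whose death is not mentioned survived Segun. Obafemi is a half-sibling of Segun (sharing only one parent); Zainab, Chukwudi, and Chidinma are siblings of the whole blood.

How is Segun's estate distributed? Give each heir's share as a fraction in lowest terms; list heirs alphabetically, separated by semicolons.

Adaeze 1/14; Chidinma 2/7; Chukwudi 2/7; Dayo 1/28; Gbenga 1/28; Zainab 2/7

No spouse, descendants, or parent survives, so the estate passes to Segun's siblings per stirpes.
Half-blood siblings count for one-half the weight of whole-blood siblings at the initial division.
Dividing 1 in proportion to weights (total weight 7/2): Obafemi (weight 1/2) → 1/7; Zainab (weight 1) → 2/7; Chukwudi (weight 1) → 2/7; Chidinma (weight 1) → 2/7.
Obafemi predeceased; the 1/7 allotted to Obafemi's branch passes to Obafemi's issue by representation.
The 1/7 is divided into 2 equal shares of 1/14 among Adaeze, Bankole.
Adaeze is living and takes 1/14.
Bankole predeceased; the 1/14 allotted to Bankole's branch passes to Bankole's issue by representation.
The 1/14 is divided into 2 equal shares of 1/28 among Gbenga, Dayo.
Gbenga is living and takes 1/28.
Dayo is living and takes 1/28.
Zainab is living and takes 2/7.
Chukwudi is living and takes 2/7.
Chidinma is living and takes 2/7.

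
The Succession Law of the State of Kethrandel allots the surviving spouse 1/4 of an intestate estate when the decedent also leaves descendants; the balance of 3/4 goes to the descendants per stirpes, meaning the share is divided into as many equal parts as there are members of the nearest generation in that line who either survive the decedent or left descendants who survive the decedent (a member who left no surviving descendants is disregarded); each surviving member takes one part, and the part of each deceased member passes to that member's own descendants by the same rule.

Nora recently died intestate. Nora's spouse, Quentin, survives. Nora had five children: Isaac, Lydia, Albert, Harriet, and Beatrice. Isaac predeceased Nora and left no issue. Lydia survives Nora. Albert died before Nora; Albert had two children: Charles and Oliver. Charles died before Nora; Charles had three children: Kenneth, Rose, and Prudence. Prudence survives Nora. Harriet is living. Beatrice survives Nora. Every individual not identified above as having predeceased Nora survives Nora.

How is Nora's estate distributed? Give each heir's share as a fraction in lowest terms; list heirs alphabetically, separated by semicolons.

Quentin, as surviving spouse, takes 1/4.
The remaining 3/4 passes to Nora's descendants per stirpes.
Isaac left no surviving issue, so that branch lapses and is disregarded.
The 3/4 is divided into 4 equal shares of 3/16 among Lydia, Albert, Harriet, Beatrice.
Lydia is living and takes 3/16.
Albert predeceased; the 3/16 allotted to Albert's branch passes to Albert's issue by representation.
The 3/16 is divided into 2 equal shares of 3/32 among Charles, Oliver.
Charles predeceased; the 3/32 allotted to Charles's branch passes to Charles's issue by representation.
The 3/32 is divided into 3 equal shares of 1/32 among Kenneth, Rose, Prudence.
Kenneth is living and takes 1/32.
Rose is living and takes 1/32.
Prudence is living and takes 1/32.
Oliver is living and takes 3/32.
Harriet is living and takes 3/16.
Beatrice is living and takes 3/16.

Beatrice 3/16; Harriet 3/16; Kenneth 1/32; Lydia 3/16; Oliver 3/32; Prudence 1/32; Quentin 1/4; Rose 1/32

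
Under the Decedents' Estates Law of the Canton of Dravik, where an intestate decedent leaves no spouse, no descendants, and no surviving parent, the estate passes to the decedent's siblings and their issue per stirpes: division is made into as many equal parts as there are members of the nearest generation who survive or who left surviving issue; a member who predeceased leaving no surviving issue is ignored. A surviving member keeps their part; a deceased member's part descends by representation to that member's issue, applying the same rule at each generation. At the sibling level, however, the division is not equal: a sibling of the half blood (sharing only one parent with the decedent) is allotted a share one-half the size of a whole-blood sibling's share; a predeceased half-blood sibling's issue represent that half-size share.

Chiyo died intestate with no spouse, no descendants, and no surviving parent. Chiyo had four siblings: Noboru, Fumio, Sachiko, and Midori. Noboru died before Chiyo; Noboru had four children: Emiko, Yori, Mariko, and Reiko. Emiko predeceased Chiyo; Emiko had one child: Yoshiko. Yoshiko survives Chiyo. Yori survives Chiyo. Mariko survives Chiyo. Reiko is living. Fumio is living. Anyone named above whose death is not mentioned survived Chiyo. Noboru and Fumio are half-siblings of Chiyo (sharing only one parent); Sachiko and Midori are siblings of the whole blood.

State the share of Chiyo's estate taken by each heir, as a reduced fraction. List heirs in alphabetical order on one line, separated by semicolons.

No spouse, descendants, or parent survives, so the estate passes to Chiyo's siblings per stirpes.
Half-blood siblings count for one-half the weight of whole-blood siblings at the initial division.
Dividing 1 in proportion to weights (total weight 3): Noboru (weight 1/2) → 1/6; Fumio (weight 1/2) → 1/6; Sachiko (weight 1) → 1/3; Midori (weight 1) → 1/3.
Noboru predeceased; the 1/6 allotted to Noboru's branch passes to Noboru's issue by representation.
The 1/6 is divided into 4 equal shares of 1/24 among Emiko, Yori, Mariko, Reiko.
Emiko predeceased; the 1/24 allotted to Emiko's branch passes to Emiko's issue by representation.
Yoshiko is the sole taker at this level and receives the full 1/24.
Yori is living and takes 1/24.
Mariko is living and takes 1/24.
Reiko is living and takes 1/24.
Fumio is living and takes 1/6.
Sachiko is living and takes 1/3.
Midori is living and takes 1/3.

Fumio 1/6; Mariko 1/24; Midori 1/3; Reiko 1/24; Sachiko 1/3; Yori 1/24; Yoshiko 1/24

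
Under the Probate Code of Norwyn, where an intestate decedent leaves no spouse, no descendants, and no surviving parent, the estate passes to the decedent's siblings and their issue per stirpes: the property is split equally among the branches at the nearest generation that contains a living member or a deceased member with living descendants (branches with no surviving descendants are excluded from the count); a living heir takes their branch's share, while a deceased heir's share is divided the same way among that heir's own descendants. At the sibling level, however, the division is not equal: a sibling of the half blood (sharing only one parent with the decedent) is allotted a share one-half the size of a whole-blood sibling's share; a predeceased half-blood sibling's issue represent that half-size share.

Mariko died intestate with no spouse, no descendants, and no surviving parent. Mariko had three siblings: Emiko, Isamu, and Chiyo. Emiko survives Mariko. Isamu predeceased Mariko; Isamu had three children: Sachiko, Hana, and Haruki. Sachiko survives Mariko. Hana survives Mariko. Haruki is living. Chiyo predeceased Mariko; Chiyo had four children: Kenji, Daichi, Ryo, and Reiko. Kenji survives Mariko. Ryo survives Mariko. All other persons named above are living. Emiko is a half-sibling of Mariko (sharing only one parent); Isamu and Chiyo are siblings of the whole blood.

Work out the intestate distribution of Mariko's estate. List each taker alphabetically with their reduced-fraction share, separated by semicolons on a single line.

No spouse, descendants, or parent survives, so the estate passes to Mariko's siblings per stirpes.
Half-blood siblings count for one-half the weight of whole-blood siblings at the initial division.
Dividing 1 in proportion to weights (total weight 5/2): Emiko (weight 1/2) → 1/5; Isamu (weight 1) → 2/5; Chiyo (weight 1) → 2/5.
Emiko is living and takes 1/5.
Isamu predeceased; the 2/5 allotted to Isamu's branch passes to Isamu's issue by representation.
The 2/5 is divided into 3 equal shares of 2/15 among Sachiko, Hana, Haruki.
Sachiko is living and takes 2/15.
Hana is living and takes 2/15.
Haruki is living and takes 2/15.
Chiyo predeceased; the 2/5 allotted to Chiyo's branch passes to Chiyo's issue by representation.
The 2/5 is divided into 4 equal shares of 1/10 among Kenji, Daichi, Ryo, Reiko.
Kenji is living and takes 1/10.
Daichi is living and takes 1/10.
Ryo is living and takes 1/10.
Reiko is living and takes 1/10.

Daichi 1/10; Emiko 1/5; Hana 2/15; Haruki 2/15; Kenji 1/10; Reiko 1/10; Ryo 1/10; Sachiko 2/15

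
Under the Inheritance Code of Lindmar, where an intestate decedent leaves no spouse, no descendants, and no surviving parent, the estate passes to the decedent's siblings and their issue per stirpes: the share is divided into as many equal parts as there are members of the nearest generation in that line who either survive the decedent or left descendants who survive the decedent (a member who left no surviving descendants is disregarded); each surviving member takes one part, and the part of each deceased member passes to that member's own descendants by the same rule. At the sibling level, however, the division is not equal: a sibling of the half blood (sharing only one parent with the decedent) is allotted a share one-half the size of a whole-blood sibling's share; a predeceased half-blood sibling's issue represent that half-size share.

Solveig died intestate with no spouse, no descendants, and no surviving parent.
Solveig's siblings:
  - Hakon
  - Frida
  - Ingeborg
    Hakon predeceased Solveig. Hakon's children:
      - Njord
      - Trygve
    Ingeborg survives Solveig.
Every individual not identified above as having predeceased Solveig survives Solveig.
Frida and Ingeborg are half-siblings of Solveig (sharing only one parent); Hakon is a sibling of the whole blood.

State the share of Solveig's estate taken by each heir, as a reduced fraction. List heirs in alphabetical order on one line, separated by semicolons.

Frida 1/4; Ingeborg 1/4; Njord 1/4; Trygve 1/4

No spouse, descendants, or parent survives, so the estate passes to Solveig's siblings per stirpes.
Half-blood siblings count for one-half the weight of whole-blood siblings at the initial division.
Dividing 1 in proportion to weights (total weight 2): Hakon (weight 1) → 1/2; Frida (weight 1/2) → 1/4; Ingeborg (weight 1/2) → 1/4.
Hakon predeceased; the 1/2 allotted to Hakon's branch passes to Hakon's issue by representation.
The 1/2 is divided into 2 equal shares of 1/4 among Njord, Trygve.
Njord is living and takes 1/4.
Trygve is living and takes 1/4.
Frida is living and takes 1/4.
Ingeborg is living and takes 1/4.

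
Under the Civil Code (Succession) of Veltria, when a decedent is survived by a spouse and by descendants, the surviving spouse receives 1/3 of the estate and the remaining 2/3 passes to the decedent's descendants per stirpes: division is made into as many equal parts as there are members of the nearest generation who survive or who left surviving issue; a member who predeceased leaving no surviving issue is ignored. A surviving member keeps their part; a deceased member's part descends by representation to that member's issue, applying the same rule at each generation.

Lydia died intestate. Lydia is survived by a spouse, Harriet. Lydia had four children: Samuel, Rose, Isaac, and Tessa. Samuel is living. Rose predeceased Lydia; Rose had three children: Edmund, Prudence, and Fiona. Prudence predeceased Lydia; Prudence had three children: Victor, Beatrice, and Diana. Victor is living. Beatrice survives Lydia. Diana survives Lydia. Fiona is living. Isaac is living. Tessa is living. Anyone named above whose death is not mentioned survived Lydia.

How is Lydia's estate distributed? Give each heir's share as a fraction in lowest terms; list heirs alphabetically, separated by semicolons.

Harriet, as surviving spouse, takes 1/3.
The remaining 2/3 passes to Lydia's descendants per stirpes.
The 2/3 is divided into 4 equal shares of 1/6 among Samuel, Rose, Isaac, Tessa.
Samuel is living and takes 1/6.
Rose predeceased; the 1/6 allotted to Rose's branch passes to Rose's issue by representation.
The 1/6 is divided into 3 equal shares of 1/18 among Edmund, Prudence, Fiona.
Edmund is living and takes 1/18.
Prudence predeceased; the 1/18 allotted to Prudence's branch passes to Prudence's issue by representation.
The 1/18 is divided into 3 equal shares of 1/54 among Victor, Beatrice, Diana.
Victor is living and takes 1/54.
Beatrice is living and takes 1/54.
Diana is living and takes 1/54.
Fiona is living and takes 1/18.
Isaac is living and takes 1/6.
Tessa is living and takes 1/6.

Beatrice 1/54; Diana 1/54; Edmund 1/18; Fiona 1/18; Harriet 1/3; Isaac 1/6; Samuel 1/6; Tessa 1/6; Victor 1/54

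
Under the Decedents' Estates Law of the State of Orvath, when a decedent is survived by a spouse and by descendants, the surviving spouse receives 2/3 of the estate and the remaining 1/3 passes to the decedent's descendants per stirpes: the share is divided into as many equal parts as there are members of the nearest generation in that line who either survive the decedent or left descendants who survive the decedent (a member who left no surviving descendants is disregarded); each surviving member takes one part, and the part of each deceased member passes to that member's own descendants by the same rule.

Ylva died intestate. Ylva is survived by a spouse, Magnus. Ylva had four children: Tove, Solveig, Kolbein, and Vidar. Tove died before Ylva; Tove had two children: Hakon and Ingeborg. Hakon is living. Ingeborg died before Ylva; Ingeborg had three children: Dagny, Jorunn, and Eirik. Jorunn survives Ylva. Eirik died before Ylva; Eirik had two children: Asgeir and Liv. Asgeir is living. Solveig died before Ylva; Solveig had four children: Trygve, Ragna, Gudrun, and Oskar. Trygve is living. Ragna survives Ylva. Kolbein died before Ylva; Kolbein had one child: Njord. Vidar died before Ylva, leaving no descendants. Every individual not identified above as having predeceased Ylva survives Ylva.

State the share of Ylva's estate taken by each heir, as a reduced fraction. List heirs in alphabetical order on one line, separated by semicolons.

Magnus, as surviving spouse, takes 2/3.
The remaining 1/3 passes to Ylva's descendants per stirpes.
Vidar left no surviving issue, so that branch lapses and is disregarded.
The 1/3 is divided into 3 equal shares of 1/9 among Tove, Solveig, Kolbein.
Tove predeceased; the 1/9 allotted to Tove's branch passes to Tove's issue by representation.
The 1/9 is divided into 2 equal shares of 1/18 among Hakon, Ingeborg.
Hakon is living and takes 1/18.
Ingeborg predeceased; the 1/18 allotted to Ingeborg's branch passes to Ingeborg's issue by representation.
The 1/18 is divided into 3 equal shares of 1/54 among Dagny, Jorunn, Eirik.
Dagny is living and takes 1/54.
Jorunn is living and takes 1/54.
Eirik predeceased; the 1/54 allotted to Eirik's branch passes to Eirik's issue by representation.
The 1/54 is divided into 2 equal shares of 1/108 among Asgeir, Liv.
Asgeir is living and takes 1/108.
Liv is living and takes 1/108.
Solveig predeceased; the 1/9 allotted to Solveig's branch passes to Solveig's issue by representation.
The 1/9 is divided into 4 equal shares of 1/36 among Trygve, Ragna, Gudrun, Oskar.
Trygve is living and takes 1/36.
Ragna is living and takes 1/36.
Gudrun is living and takes 1/36.
Oskar is living and takes 1/36.
Kolbein predeceased; the 1/9 allotted to Kolbein's branch passes to Kolbein's issue by representation.
Njord is the sole taker at this level and receives the full 1/9.

Asgeir 1/108; Dagny 1/54; Gudrun 1/36; Hakon 1/18; Jorunn 1/54; Liv 1/108; Magnus 2/3; Njord 1/9; Oskar 1/36; Ragna 1/36; Trygve 1/36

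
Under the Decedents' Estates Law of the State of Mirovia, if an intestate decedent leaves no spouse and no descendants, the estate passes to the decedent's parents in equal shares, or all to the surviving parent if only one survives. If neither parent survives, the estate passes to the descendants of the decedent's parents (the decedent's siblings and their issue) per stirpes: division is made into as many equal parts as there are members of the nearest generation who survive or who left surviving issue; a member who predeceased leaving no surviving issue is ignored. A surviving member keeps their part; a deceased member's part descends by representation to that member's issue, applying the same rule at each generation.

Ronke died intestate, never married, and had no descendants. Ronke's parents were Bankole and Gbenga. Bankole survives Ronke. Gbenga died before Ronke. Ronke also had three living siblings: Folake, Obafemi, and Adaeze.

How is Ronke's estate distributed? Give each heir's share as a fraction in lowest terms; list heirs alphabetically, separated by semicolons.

Only one parent, Bankole, survives, so Bankole takes the entire estate. The siblings take nothing because a surviving parent has priority.

Bankole 1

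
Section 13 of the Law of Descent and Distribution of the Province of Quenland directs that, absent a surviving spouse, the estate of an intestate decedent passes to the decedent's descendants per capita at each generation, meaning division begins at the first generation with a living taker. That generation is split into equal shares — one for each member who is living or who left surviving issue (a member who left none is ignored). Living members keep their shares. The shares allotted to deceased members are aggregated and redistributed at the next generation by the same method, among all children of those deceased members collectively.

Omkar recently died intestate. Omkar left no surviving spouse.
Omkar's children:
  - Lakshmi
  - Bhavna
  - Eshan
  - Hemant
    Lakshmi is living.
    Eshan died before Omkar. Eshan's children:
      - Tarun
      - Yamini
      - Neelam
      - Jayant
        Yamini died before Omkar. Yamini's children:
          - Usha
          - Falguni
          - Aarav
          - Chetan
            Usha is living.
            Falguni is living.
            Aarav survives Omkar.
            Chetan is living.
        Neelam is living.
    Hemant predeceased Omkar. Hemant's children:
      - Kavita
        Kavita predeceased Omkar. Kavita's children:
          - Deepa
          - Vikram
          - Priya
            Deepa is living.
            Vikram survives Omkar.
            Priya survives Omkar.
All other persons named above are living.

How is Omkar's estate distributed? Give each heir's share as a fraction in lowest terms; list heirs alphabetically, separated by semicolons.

There is no surviving spouse, so the entire estate passes to Omkar's descendants per capita at each generation.
At generation 1 (Lakshmi, Bhavna, Eshan, Hemant) there are 4 shares of (1)/4 = 1/4 each.
Living: Lakshmi and Bhavna — each takes 1/4.
Deceased: Eshan and Hemant. Their combined 1/2 is pooled and carried to generation 2.
At generation 2 (Tarun, Yamini, Neelam, Jayant, Kavita) there are 5 shares of (1/2)/5 = 1/10 each.
Living: Tarun, Neelam, and Jayant — each takes 1/10.
Deceased: Yamini and Kavita. Their combined 1/5 is pooled and carried to generation 3.
At generation 3 (Usha, Falguni, Aarav, Chetan, Deepa, Vikram, Priya) there are 7 shares of (1/5)/7 = 1/35 each.
Living: Usha, Falguni, Aarav, Chetan, Deepa, Vikram, and Priya — each takes 1/35.

Aarav 1/35; Bhavna 1/4; Chetan 1/35; Deepa 1/35; Falguni 1/35; Jayant 1/10; Lakshmi 1/4; Neelam 1/10; Priya 1/35; Tarun 1/10; Usha 1/35; Vikram 1/35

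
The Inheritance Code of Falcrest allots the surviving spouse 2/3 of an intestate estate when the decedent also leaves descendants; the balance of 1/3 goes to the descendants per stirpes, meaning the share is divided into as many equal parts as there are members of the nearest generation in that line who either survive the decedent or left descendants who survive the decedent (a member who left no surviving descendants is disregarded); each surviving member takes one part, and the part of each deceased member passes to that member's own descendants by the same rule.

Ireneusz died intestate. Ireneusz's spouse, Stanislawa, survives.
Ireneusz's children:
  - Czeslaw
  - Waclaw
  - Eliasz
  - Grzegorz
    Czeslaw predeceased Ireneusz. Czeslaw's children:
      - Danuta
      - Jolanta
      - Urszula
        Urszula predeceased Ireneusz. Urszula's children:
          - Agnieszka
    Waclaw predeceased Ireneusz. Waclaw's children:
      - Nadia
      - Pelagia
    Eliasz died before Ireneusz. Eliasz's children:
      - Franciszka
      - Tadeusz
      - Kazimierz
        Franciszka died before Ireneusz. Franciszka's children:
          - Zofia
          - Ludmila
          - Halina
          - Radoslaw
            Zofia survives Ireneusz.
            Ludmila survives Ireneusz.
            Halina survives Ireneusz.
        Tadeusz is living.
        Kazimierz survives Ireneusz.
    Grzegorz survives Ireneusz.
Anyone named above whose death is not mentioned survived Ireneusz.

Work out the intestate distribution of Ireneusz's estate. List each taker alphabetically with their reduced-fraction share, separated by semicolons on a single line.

Stanislawa, as surviving spouse, takes 2/3.
The remaining 1/3 passes to Ireneusz's descendants per stirpes.
The 1/3 is divided into 4 equal shares of 1/12 among Czeslaw, Waclaw, Eliasz, Grzegorz.
Czeslaw predeceased; the 1/12 allotted to Czeslaw's branch passes to Czeslaw's issue by representation.
The 1/12 is divided into 3 equal shares of 1/36 among Danuta, Jolanta, Urszula.
Danuta is living and takes 1/36.
Jolanta is living and takes 1/36.
Urszula predeceased; the 1/36 allotted to Urszula's branch passes to Urszula's issue by representation.
Agnieszka is the sole taker at this level and receives the full 1/36.
Waclaw predeceased; the 1/12 allotted to Waclaw's branch passes to Waclaw's issue by representation.
The 1/12 is divided into 2 equal shares of 1/24 among Nadia, Pelagia.
Nadia is living and takes 1/24.
Pelagia is living and takes 1/24.
Eliasz predeceased; the 1/12 allotted to Eliasz's branch passes to Eliasz's issue by representation.
The 1/12 is divided into 3 equal shares of 1/36 among Franciszka, Tadeusz, Kazimierz.
Franciszka predeceased; the 1/36 allotted to Franciszka's branch passes to Franciszka's issue by representation.
The 1/36 is divided into 4 equal shares of 1/144 among Zofia, Ludmila, Halina, Radoslaw.
Zofia is living and takes 1/144.
Ludmila is living and takes 1/144.
Halina is living and takes 1/144.
Radoslaw is living and takes 1/144.
Tadeusz is living and takes 1/36.
Kazimierz is living and takes 1/36.
Grzegorz is living and takes 1/12.

Agnieszka 1/36; Danuta 1/36; Grzegorz 1/12; Halina 1/144; Jolanta 1/36; Kazimierz 1/36; Ludmila 1/144; Nadia 1/24; Pelagia 1/24; Radoslaw 1/144; Stanislawa 2/3; Tadeusz 1/36; Zofia 1/144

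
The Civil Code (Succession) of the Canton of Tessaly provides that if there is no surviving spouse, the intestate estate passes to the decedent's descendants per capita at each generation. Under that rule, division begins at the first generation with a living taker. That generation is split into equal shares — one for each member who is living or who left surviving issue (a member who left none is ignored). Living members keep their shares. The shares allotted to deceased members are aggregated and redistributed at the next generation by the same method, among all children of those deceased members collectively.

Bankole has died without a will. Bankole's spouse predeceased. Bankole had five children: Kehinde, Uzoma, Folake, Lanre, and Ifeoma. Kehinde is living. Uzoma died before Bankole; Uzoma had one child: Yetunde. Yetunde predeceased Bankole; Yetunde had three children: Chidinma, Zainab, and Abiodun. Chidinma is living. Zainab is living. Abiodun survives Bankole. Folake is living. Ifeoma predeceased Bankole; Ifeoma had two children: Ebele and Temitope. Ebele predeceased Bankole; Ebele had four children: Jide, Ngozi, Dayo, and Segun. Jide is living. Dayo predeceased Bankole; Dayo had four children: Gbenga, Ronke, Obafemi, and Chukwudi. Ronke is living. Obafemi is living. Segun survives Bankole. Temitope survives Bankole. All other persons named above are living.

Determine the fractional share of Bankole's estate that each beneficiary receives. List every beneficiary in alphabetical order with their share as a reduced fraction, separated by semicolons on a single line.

There is no surviving spouse, so the entire estate passes to Bankole's descendants per capita at each generation.
At generation 1 (Kehinde, Uzoma, Folake, Lanre, Ifeoma) there are 5 shares of (1)/5 = 1/5 each.
Living: Kehinde, Folake, and Lanre — each takes 1/5.
Deceased: Uzoma and Ifeoma. Their combined 2/5 is pooled and carried to generation 2.
At generation 2 (Yetunde, Ebele, Temitope) there are 3 shares of (2/5)/3 = 2/15 each.
Living: Temitope — each takes 2/15.
Deceased: Yetunde and Ebele. Their combined 4/15 is pooled and carried to generation 3.
At generation 3 (Chidinma, Zainab, Abiodun, Jide, Ngozi, Dayo, Segun) there are 7 shares of (4/15)/7 = 4/105 each.
Living: Chidinma, Zainab, Abiodun, Jide, Ngozi, and Segun — each takes 4/105.
Deceased: Dayo. That 4/105 share is carried to generation 4.
At generation 4 (Gbenga, Ronke, Obafemi, Chukwudi) there are 4 shares of (4/105)/4 = 1/105 each.
Living: Gbenga, Ronke, Obafemi, and Chukwudi — each takes 1/105.

Abiodun 4/105; Chidinma 4/105; Chukwudi 1/105; Folake 1/5; Gbenga 1/105; Jide 4/105; Kehinde 1/5; Lanre 1/5; Ngozi 4/105; Obafemi 1/105; Ronke 1/105; Segun 4/105; Temitope 2/15; Zainab 4/105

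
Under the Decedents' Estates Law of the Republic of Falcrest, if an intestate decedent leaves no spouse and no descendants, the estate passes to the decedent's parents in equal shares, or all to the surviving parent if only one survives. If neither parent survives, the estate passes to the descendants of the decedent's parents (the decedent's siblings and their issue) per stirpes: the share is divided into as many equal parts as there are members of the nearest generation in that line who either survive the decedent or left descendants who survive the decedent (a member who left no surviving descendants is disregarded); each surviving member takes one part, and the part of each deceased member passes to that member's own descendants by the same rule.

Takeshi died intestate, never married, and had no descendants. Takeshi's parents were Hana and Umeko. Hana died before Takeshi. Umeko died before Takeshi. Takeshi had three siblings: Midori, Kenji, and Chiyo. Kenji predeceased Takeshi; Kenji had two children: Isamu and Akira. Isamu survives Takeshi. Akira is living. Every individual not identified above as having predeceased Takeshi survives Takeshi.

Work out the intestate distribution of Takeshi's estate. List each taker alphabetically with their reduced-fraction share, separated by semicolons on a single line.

Akira 1/6; Chiyo 1/3; Isamu 1/6; Midori 1/3

Neither parent survives and there are no descendants, so the estate passes to Takeshi's siblings and their issue per stirpes.
The estate is divided into 3 equal shares of 1/3 among Midori, Kenji, Chiyo.
Midori is living and takes 1/3.
Kenji predeceased; the 1/3 allotted to Kenji's branch passes to Kenji's issue by representation.
The 1/3 is divided into 2 equal shares of 1/6 among Isamu, Akira.
Isamu is living and takes 1/6.
Akira is living and takes 1/6.
Chiyo is living and takes 1/3.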